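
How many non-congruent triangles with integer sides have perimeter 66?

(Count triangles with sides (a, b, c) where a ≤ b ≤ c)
Let a ≤ b ≤ c with a + b + c = 66. The only binding inequality is a + b > c, i.e. 66 − c > c, so c < 66/2; and c ≥ 66/3 since c is the largest side.
So 22 ≤ c ≤ 32. For each c, b runs from ⌈(66 − c)/2⌉ up to c (then a = 66 − b − c satisfies 1 ≤ a ≤ b automatically), giving c − ⌈(66 − c)/2⌉ + 1 choices.
Summing over c: 1 + 2 + 4 + 5 + 7 + 8 + 10 + 11 + 13 + 14 + 16 = 91
Check (closed form: nearest integer to p²/48 for even p, (p+3)²/48 for odd p): 66²/48 = 4356/48 ≈ 90.75 → 91

91 triangles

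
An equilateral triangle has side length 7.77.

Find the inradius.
r = Area/s with s the semi-perimeter.
Area = (√3/4)·7.77² = (√3/4)·60.3729 ≈ 0.433013·60.3729 ≈ 26.1422
s = 3·7.77/2 = 11.655
r ≈ 26.1422/11.655 ≈ 2.24301
(Equivalently r = side/(2√3) = 7.77/3.4641 ≈ 2.24301.)

r = 2.243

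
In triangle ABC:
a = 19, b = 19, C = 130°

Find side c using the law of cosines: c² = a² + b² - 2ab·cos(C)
c² = 19² + 19² − 2·19·19·cos(130°)
cos(130°) ≈ -0.642788
c² ≈ 361 + 361 − 722·(-0.642788) ≈ 722 + 464.093 ≈ 1186.09
c ≈ √1186.09 ≈ 34.4397

c = 34.44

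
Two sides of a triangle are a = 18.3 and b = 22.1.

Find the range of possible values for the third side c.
Triangle inequality: |a − b| < c < a + b
|a − b| = |18.3 − 22.1| = 3.8
a + b = 18.3 + 22.1 = 40.4

3.8 < c < 40.4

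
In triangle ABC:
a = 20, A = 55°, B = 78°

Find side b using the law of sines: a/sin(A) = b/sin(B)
a/sin(A) = b/sin(B)  ⇒  b = a·sin(B)/sin(A) = 20·sin(78°)/sin(55°)
sin(78°) ≈ 0.978148, sin(55°) ≈ 0.819152
b ≈ 20·0.978148/0.819152 ≈ 19.563/0.819152 ≈ 23.882

b = 23.88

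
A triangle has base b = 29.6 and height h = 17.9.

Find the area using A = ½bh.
A = ½·b·h = ½·29.6·17.9 = ½·529.84 = 264.92

Area = 264.92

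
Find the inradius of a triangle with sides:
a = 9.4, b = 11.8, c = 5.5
r = Area/s where s is the semi-perimeter.
s = (9.4 + 11.8 + 5.5)/2 = 26.7/2 = 13.35
Area = √(s(s−a)(s−b)(s−c)) = √(13.35·3.95·1.55·7.85) ≈ √641.623 ≈ 25.3303
r ≈ 25.3303/13.35 ≈ 1.8974

r = 1.897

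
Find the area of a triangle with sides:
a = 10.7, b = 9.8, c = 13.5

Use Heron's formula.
s = (10.7 + 9.8 + 13.5)/2 = 34/2 = 17
s − a = 6.3, s − b = 7.2, s − c = 3.5
s(s−a)(s−b)(s−c) = 17·6.3·7.2·3.5 ≈ 2698.92
Area = √2698.92 ≈ 51.9511

Area = 51.95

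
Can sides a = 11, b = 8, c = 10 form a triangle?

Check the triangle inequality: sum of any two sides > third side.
a + b vs c: 11 + 8 = 19 > 10  ✓
a + c vs b: 11 + 10 = 21 > 8  ✓
b + c vs a: 8 + 10 = 18 > 11  ✓

Yes, triangle inequality satisfied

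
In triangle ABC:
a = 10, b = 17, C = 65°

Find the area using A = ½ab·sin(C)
A = ½·a·b·sin(C) = ½·10·17·sin(65°)
sin(65°) ≈ 0.906308
A ≈ ½·170·0.906308 = 85·0.906308 ≈ 77.0362

Area = 77.04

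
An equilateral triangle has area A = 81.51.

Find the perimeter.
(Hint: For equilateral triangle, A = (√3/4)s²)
A = (√3/4)s²  ⇒  s² = 4A/√3 = 4·81.51/√3 = 326.04/1.73205 ≈ 188.239
s ≈ √188.239 ≈ 13.72
Perimeter = 3s ≈ 3·13.72 ≈ 41.1601

Perimeter = 41.16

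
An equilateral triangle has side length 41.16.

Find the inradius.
r = Area/s with s the semi-perimeter.
Area = (√3/4)·41.16² = (√3/4)·1694.1456 ≈ 0.433013·1694.1456 ≈ 733.587
s = 3·41.16/2 = 61.74
r ≈ 733.587/61.74 ≈ 11.8819
(Equivalently r = side/(2√3) = 41.16/3.4641 ≈ 11.8819.)

r = 11.88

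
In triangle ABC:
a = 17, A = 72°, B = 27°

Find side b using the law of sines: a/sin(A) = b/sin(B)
a/sin(A) = b/sin(B)  ⇒  b = a·sin(B)/sin(A) = 17·sin(27°)/sin(72°)
sin(27°) ≈ 0.45399, sin(72°) ≈ 0.951057
b ≈ 17·0.45399/0.951057 ≈ 7.71784/0.951057 ≈ 8.11502

b = 8.115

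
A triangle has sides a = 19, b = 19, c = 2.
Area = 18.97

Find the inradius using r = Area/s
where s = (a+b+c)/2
s = (19 + 19 + 2)/2 = 40/2 = 20
r = Area/s = 18.97/20 ≈ 0.9485

r = 0.9485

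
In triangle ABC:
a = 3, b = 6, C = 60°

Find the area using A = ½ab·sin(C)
A = ½·a·b·sin(C) = ½·3·6·sin(60°)
sin(60°) ≈ 0.866025
A ≈ ½·18·0.866025 = 9·0.866025 ≈ 7.79423

Area = 7.794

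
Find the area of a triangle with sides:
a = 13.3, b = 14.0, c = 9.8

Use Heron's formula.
s = (13.3 + 14.0 + 9.8)/2 = 37.1/2 = 18.55
s − a = 5.25, s − b = 4.55, s − c = 8.75
s(s−a)(s−b)(s−c) = 18.55·5.25·4.55·8.75 ≈ 3877.24
Area = √3877.24 ≈ 62.2675

Area = 62.27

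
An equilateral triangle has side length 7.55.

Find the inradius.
r = Area/s with s the semi-perimeter.
Area = (√3/4)·7.55² = (√3/4)·57.0025 ≈ 0.433013·57.0025 ≈ 24.6828
s = 3·7.55/2 = 11.325
r ≈ 24.6828/11.325 ≈ 2.1795
(Equivalently r = side/(2√3) = 7.55/3.4641 ≈ 2.1795.)

r = 2.179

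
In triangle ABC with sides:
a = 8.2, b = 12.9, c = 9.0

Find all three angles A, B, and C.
Law of cosines for each angle (a² = 67.24, b² = 166.41, c² = 81):
cos(A) = (b² + c² − a²)/(2bc) = (166.41 + 81 − 67.24)/(2·12.9·9.0) = 180.17/232.2 ≈ 0.775926  ⇒  A ≈ 39.1109°
cos(B) = (a² + c² − b²)/(2ac) = (67.24 + 81 − 166.41)/(2·8.2·9.0) = -18.17/147.6 ≈ -0.123103  ⇒  B ≈ 97.0712°
cos(C) = (a² + b² − c²)/(2ab) = (67.24 + 166.41 − 81)/(2·8.2·12.9) = 152.65/211.56 ≈ 0.721545  ⇒  C ≈ 43.8178°
Check: A + B + C ≈ 180°

A = 39.11°, B = 97.07°, C = 43.82°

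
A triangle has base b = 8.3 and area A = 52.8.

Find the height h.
A = ½·b·h  ⇒  h = 2A/b = 2·52.8/8.3 = 105.6/8.3 ≈ 12.7229

h = 12.72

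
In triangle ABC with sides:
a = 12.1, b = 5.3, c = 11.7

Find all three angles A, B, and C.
Law of cosines for each angle (a² = 146.41, b² = 28.09, c² = 136.89):
cos(A) = (b² + c² − a²)/(2bc) = (28.09 + 136.89 − 146.41)/(2·5.3·11.7) = 18.57/124.02 ≈ 0.149734  ⇒  A ≈ 81.3885°
cos(B) = (a² + c² − b²)/(2ac) = (146.41 + 136.89 − 28.09)/(2·12.1·11.7) = 255.21/283.14 ≈ 0.901356  ⇒  B ≈ 25.6631°
cos(C) = (a² + b² − c²)/(2ab) = (146.41 + 28.09 − 136.89)/(2·12.1·5.3) = 37.61/128.26 ≈ 0.293232  ⇒  C ≈ 72.9484°
Check: A + B + C ≈ 180°

A = 81.39°, B = 25.66°, C = 72.95°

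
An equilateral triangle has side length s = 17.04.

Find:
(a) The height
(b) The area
(a) The height splits the triangle into two 30-60-90 halves: h = s·√3/2 = 17.04·1.73205/2 ≈ 29.5141/2 ≈ 14.7571
(b) Area = (√3/4)·s² = (√3/4)·17.04² = (√3/4)·290.3616 ≈ 0.433013·290.3616 ≈ 125.73

Height = 14.76, Area = 125.7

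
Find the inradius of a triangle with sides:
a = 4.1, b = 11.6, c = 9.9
r = Area/s where s is the semi-perimeter.
s = (4.1 + 11.6 + 9.9)/2 = 25.6/2 = 12.8
Area = √(s(s−a)(s−b)(s−c)) = √(12.8·8.7·1.2·2.9) ≈ √387.533 ≈ 19.6859
r ≈ 19.6859/12.8 ≈ 1.53796

r = 1.538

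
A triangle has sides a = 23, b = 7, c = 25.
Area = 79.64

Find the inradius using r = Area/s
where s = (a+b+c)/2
s = (23 + 7 + 25)/2 = 55/2 = 27.5
r = Area/s = 79.64/27.5 ≈ 2.896

r = 2.896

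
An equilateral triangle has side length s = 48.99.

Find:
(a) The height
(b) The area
(a) The height splits the triangle into two 30-60-90 halves: h = s·√3/2 = 48.99·1.73205/2 ≈ 84.8532/2 ≈ 42.4266
(b) Area = (√3/4)·s² = (√3/4)·48.99² = (√3/4)·2400.0201 ≈ 0.433013·2400.0201 ≈ 1039.24

Height = 42.43, Area = 1039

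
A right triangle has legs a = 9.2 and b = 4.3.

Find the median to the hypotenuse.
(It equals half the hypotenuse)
Hypotenuse c = √(a² + b²) = √(84.64 + 18.49) = √103.13 ≈ 10.1553
Median to hypotenuse = c/2 ≈ 10.1553/2 ≈ 5.07765

Median = 5.078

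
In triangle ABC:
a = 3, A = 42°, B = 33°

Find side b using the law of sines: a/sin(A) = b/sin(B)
a/sin(A) = b/sin(B)  ⇒  b = a·sin(B)/sin(A) = 3·sin(33°)/sin(42°)
sin(33°) ≈ 0.544639, sin(42°) ≈ 0.669131
b ≈ 3·0.544639/0.669131 ≈ 1.63392/0.669131 ≈ 2.44185

b = 2.442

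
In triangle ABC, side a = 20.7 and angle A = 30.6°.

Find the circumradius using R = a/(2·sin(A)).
R = a/(2·sin(A)) = 20.7/(2·sin(30.6°))
sin(30.6°) ≈ 0.509041
R ≈ 20.7/(2·0.509041) = 20.7/1.01808 ≈ 20.3323

R = 20.33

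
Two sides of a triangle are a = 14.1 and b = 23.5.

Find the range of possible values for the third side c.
Triangle inequality: |a − b| < c < a + b
|a − b| = |14.1 − 23.5| = 9.4
a + b = 14.1 + 23.5 = 37.6

9.4 < c < 37.6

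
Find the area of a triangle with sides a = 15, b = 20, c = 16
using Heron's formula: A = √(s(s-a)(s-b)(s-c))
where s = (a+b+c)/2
s = (15 + 20 + 16)/2 = 51/2 = 25.5
s − a = 10.5, s − b = 5.5, s − c = 9.5
s(s−a)(s−b)(s−c) = 25.5·10.5·5.5·9.5 = 13989.9375
Area = √13989.9375 ≈ 118.279

s = 25.5, Area = 118.3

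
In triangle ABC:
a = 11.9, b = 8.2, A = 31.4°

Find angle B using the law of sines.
a/sin(A) = b/sin(B)  ⇒  sin(B) = b·sin(A)/a = 8.2·sin(31.4°)/11.9
sin(31.4°) ≈ 0.52101
sin(B) ≈ 8.2·0.52101/11.9 ≈ 4.27228/11.9 ≈ 0.359015
B = arcsin(0.359015) ≈ 21.0397°
(Since b ≤ a we need B ≤ A, so the obtuse alternative 180° − 21.0397° ≈ 158.96° is rejected.)

B = 21.04°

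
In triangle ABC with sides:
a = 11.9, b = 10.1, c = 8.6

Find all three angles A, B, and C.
Law of cosines for each angle (a² = 141.61, b² = 102.01, c² = 73.96):
cos(A) = (b² + c² − a²)/(2bc) = (102.01 + 73.96 − 141.61)/(2·10.1·8.6) = 34.36/173.72 ≈ 0.19779  ⇒  A ≈ 78.5923°
cos(B) = (a² + c² − b²)/(2ac) = (141.61 + 73.96 − 102.01)/(2·11.9·8.6) = 113.56/204.68 ≈ 0.554817  ⇒  B ≈ 56.3019°
cos(C) = (a² + b² − c²)/(2ab) = (141.61 + 102.01 − 73.96)/(2·11.9·10.1) = 169.66/240.38 ≈ 0.705799  ⇒  C ≈ 45.1059°
Check: A + B + C ≈ 180°

A = 78.59°, B = 56.3°, C = 45.11°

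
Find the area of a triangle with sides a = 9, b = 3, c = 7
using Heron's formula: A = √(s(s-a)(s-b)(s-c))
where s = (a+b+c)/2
s = (9 + 3 + 7)/2 = 19/2 = 9.5
s − a = 0.5, s − b = 6.5, s − c = 2.5
s(s−a)(s−b)(s−c) = 9.5·0.5·6.5·2.5 = 77.1875
Area = √77.1875 ≈ 8.78564

s = 9.5, Area = 8.786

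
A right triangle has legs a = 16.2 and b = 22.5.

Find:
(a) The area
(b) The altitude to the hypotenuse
(a) The legs are perpendicular, so Area = ½·a·b = ½·16.2·22.5 = ½·364.5 = 182.25
(b) Hypotenuse c = √(a² + b²) = √(262.44 + 506.25) = √768.69 ≈ 27.7253
    Area = ½·c·h_c  ⇒  h_c = 2·Area/c = 364.5/27.7253 ≈ 13.1469

Area = 182.25, h_c = 13.15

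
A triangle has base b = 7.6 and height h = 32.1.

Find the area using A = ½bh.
A = ½·b·h = ½·7.6·32.1 = ½·243.96 = 121.98

Area = 121.98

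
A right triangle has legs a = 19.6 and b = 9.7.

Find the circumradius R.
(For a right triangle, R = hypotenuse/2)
Hypotenuse c = √(a² + b²) = √(384.16 + 94.09) = √478.25 ≈ 21.8689
R = c/2 ≈ 21.8689/2 ≈ 10.9345

R = 10.93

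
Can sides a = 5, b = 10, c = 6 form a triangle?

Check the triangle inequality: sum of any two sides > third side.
a + b vs c: 5 + 10 = 15 > 6  ✓
a + c vs b: 5 + 6 = 11 > 10  ✓
b + c vs a: 10 + 6 = 16 > 5  ✓

Yes, triangle inequality satisfied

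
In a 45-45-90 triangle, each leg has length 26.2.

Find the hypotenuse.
In a 45-45-90 triangle the sides are in ratio 1 : 1 : √2, so hypotenuse = leg·√2.
Hypotenuse = 26.2·√2 ≈ 26.2·1.41421 ≈ 37.0524

Hypotenuse = 26.2√2 = 37.05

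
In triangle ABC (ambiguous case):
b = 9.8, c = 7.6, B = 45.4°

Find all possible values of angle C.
b/sin(B) = c/sin(C)  ⇒  sin(C) = c·sin(B)/b = 7.6·sin(45.4°)/9.8
sin(45.4°) ≈ 0.712026
sin(C) ≈ 7.6·0.712026/9.8 ≈ 5.4114/9.8 ≈ 0.552183
Candidate 1: C₁ = arcsin(0.552183) ≈ 33.5169°  →  A = 180° − 45.4° − 33.5169° ≈ 101.083° > 0, valid
Candidate 2: C₂ = 180° − C₁ ≈ 146.483°  →  A = 180° − 45.4° − 146.483° ≈ -11.8831° ≤ 0, not a valid triangle

C = 33.52° (one solution)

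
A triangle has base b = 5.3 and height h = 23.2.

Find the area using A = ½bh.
A = ½·b·h = ½·5.3·23.2 = ½·122.96 = 61.48

Area = 61.48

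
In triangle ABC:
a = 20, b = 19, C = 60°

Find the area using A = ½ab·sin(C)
A = ½·a·b·sin(C) = ½·20·19·sin(60°)
sin(60°) ≈ 0.866025
A ≈ ½·380·0.866025 = 190·0.866025 ≈ 164.545

Area = 164.5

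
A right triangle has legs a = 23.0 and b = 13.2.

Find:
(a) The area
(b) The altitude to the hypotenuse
(a) The legs are perpendicular, so Area = ½·a·b = ½·23.0·13.2 = ½·303.6 = 151.8
(b) Hypotenuse c = √(a² + b²) = √(529 + 174.24) = √703.24 ≈ 26.5187
    Area = ½·c·h_c  ⇒  h_c = 2·Area/c = 303.6/26.5187 ≈ 11.4485

Area = 151.8, h_c = 11.45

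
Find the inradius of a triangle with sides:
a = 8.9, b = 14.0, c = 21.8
r = Area/s where s is the semi-perimeter.
s = (8.9 + 14.0 + 21.8)/2 = 44.7/2 = 22.35
Area = √(s(s−a)(s−b)(s−c)) = √(22.35·13.45·8.35·0.55) ≈ √1380.54 ≈ 37.1556
r ≈ 37.1556/22.35 ≈ 1.66244

r = 1.662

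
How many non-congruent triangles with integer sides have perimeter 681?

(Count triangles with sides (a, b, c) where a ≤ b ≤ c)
Let a ≤ b ≤ c with a + b + c = 681. The only binding inequality is a + b > c, i.e. 681 − c > c, so c < 681/2; and c ≥ 681/3 since c is the largest side.
So 227 ≤ c ≤ 340. For each c, b runs from ⌈(681 − c)/2⌉ up to c (then a = 681 − b − c satisfies 1 ≤ a ≤ b automatically), giving c − ⌈(681 − c)/2⌉ + 1 choices.
Summing over c: 1 + 2 + 4 + 5 + … + 169 + 170  (114 terms, c = 227, …, 340) = 9747
Check (closed form: nearest integer to p²/48 for even p, (p+3)²/48 for odd p): (681+3)²/48 = 684²/48 = 467856/48 ≈ 9747.00 → 9747

9747 triangles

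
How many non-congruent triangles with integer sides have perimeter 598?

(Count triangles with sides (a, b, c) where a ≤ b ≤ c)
Let a ≤ b ≤ c with a + b + c = 598. The only binding inequality is a + b > c, i.e. 598 − c > c, so c < 598/2; and c ≥ 598/3 since c is the largest side.
So 200 ≤ c ≤ 298. For each c, b runs from ⌈(598 − c)/2⌉ up to c (then a = 598 − b − c satisfies 1 ≤ a ≤ b automatically), giving c − ⌈(598 − c)/2⌉ + 1 choices.
Summing over c: 2 + 3 + 5 + 6 + … + 147 + 149  (99 terms, c = 200, …, 298) = 7450
Check (closed form: nearest integer to p²/48 for even p, (p+3)²/48 for odd p): 598²/48 = 357604/48 ≈ 7450.08 → 7450

7450 triangles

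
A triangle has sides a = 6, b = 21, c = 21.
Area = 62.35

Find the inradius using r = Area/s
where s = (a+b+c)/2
s = (6 + 21 + 21)/2 = 48/2 = 24
r = Area/s = 62.35/24 ≈ 2.59792

r = 2.598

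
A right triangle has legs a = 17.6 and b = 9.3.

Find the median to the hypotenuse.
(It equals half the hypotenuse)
Hypotenuse c = √(a² + b²) = √(309.76 + 86.49) = √396.25 ≈ 19.906
Median to hypotenuse = c/2 ≈ 19.906/2 ≈ 9.95301

Median = 9.953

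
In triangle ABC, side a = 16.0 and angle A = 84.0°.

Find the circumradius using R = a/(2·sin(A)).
R = a/(2·sin(A)) = 16.0/(2·sin(84.0°))
sin(84.0°) ≈ 0.994522
R ≈ 16.0/(2·0.994522) = 16.0/1.98904 ≈ 8.04407

R = 8.044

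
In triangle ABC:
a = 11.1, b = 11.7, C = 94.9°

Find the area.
Two sides and the included angle (SAS): A = ½·a·b·sin(C) = ½·11.1·11.7·sin(94.9°)
sin(94.9°) ≈ 0.996345
A ≈ ½·129.87·0.996345 = 64.935·0.996345 ≈ 64.6977

Area = 64.7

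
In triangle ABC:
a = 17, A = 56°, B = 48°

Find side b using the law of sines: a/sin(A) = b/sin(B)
a/sin(A) = b/sin(B)  ⇒  b = a·sin(B)/sin(A) = 17·sin(48°)/sin(56°)
sin(48°) ≈ 0.743145, sin(56°) ≈ 0.829038
b ≈ 17·0.743145/0.829038 ≈ 12.6335/0.829038 ≈ 15.2387

b = 15.24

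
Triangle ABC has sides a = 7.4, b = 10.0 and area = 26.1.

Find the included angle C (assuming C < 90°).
Area = ½·a·b·sin(C)  ⇒  sin(C) = 2·Area/(a·b) = 2·26.1/(7.4·10.0) = 52.2/74 ≈ 0.705405
C = arcsin(0.705405) ≈ 44.8623° (taking the acute solution since C < 90°)

C = 44.86°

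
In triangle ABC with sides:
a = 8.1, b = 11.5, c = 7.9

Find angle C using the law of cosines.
c² = a² + b² − 2ab·cos(C)  ⇒  cos(C) = (a² + b² − c²)/(2ab)
cos(C) = (8.1² + 11.5² − 7.9²)/(2·8.1·11.5) = (65.61 + 132.25 − 62.41)/186.3 = 135.45/186.3 ≈ 0.727053
C = arccos(0.727053) ≈ 43.3601°

C = 43.36°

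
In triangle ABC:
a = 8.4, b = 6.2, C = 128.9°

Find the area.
Two sides and the included angle (SAS): A = ½·a·b·sin(C) = ½·8.4·6.2·sin(128.9°)
sin(128.9°) ≈ 0.778243
A ≈ ½·52.08·0.778243 = 26.04·0.778243 ≈ 20.2655

Area = 20.27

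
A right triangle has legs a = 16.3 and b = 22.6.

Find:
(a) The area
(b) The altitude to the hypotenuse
(a) The legs are perpendicular, so Area = ½·a·b = ½·16.3·22.6 = ½·368.38 = 184.19
(b) Hypotenuse c = √(a² + b²) = √(265.69 + 510.76) = √776.45 ≈ 27.8649
    Area = ½·c·h_c  ⇒  h_c = 2·Area/c = 368.38/27.8649 ≈ 13.2202

Area = 184.19, h_c = 13.22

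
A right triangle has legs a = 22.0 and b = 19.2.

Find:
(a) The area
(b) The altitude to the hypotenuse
(a) The legs are perpendicular, so Area = ½·a·b = ½·22.0·19.2 = ½·422.4 = 211.2
(b) Hypotenuse c = √(a² + b²) = √(484 + 368.64) = √852.64 ≈ 29.2
    Area = ½·c·h_c  ⇒  h_c = 2·Area/c = 422.4/29.2 ≈ 14.4658

Area = 211.2, h_c = 14.47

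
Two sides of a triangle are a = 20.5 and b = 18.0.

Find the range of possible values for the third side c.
Triangle inequality: |a − b| < c < a + b
|a − b| = |20.5 − 18.0| = 2.5
a + b = 20.5 + 18.0 = 38.5

2.5 < c < 38.5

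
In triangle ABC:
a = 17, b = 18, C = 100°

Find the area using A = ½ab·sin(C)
A = ½·a·b·sin(C) = ½·17·18·sin(100°)
sin(100°) ≈ 0.984808
A ≈ ½·306·0.984808 = 153·0.984808 ≈ 150.676

Area = 150.7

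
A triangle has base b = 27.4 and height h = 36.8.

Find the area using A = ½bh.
A = ½·b·h = ½·27.4·36.8 = ½·1008.32 = 504.16

Area = 504.16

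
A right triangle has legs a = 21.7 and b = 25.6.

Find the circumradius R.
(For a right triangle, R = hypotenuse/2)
Hypotenuse c = √(a² + b²) = √(470.89 + 655.36) = √1126.25 ≈ 33.5596
R = c/2 ≈ 33.5596/2 ≈ 16.7798

R = 16.78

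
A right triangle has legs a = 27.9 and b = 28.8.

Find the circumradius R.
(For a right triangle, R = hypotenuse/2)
Hypotenuse c = √(a² + b²) = √(778.41 + 829.44) = √1607.85 ≈ 40.098
R = c/2 ≈ 40.098/2 ≈ 20.049

R = 20.05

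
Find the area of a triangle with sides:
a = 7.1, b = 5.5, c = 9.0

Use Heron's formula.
s = (7.1 + 5.5 + 9.0)/2 = 21.6/2 = 10.8
s − a = 3.7, s − b = 5.3, s − c = 1.8
s(s−a)(s−b)(s−c) = 10.8·3.7·5.3·1.8 ≈ 381.218
Area = √381.218 ≈ 19.5248

Area = 19.52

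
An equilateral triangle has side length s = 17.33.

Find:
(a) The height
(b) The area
(a) The height splits the triangle into two 30-60-90 halves: h = s·√3/2 = 17.33·1.73205/2 ≈ 30.0164/2 ≈ 15.0082
(b) Area = (√3/4)·s² = (√3/4)·17.33² = (√3/4)·300.3289 ≈ 0.433013·300.3289 ≈ 130.046

Height = 15.01, Area = 130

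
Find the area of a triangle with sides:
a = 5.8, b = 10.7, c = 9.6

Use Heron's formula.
s = (5.8 + 10.7 + 9.6)/2 = 26.1/2 = 13.05
s − a = 7.25, s − b = 2.35, s − c = 3.45
s(s−a)(s−b)(s−c) = 13.05·7.25·2.35·3.45 ≈ 767.071
Area = √767.071 ≈ 27.696

Area = 27.7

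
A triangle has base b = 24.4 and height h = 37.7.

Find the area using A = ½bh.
A = ½·b·h = ½·24.4·37.7 = ½·919.88 = 459.94

Area = 459.94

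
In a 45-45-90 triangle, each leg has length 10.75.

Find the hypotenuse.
In a 45-45-90 triangle the sides are in ratio 1 : 1 : √2, so hypotenuse = leg·√2.
Hypotenuse = 10.75·√2 ≈ 10.75·1.41421 ≈ 15.2028

Hypotenuse = 10.75√2 = 15.2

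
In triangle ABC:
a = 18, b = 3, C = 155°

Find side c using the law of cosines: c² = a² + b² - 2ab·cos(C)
c² = 18² + 3² − 2·18·3·cos(155°)
cos(155°) ≈ -0.906308
c² ≈ 324 + 9 − 108·(-0.906308) ≈ 333 + 97.8812 ≈ 430.881
c ≈ √430.881 ≈ 20.7577

c = 20.76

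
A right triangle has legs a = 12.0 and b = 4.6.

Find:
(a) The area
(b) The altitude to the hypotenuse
(a) The legs are perpendicular, so Area = ½·a·b = ½·12.0·4.6 = ½·55.2 = 27.6
(b) Hypotenuse c = √(a² + b²) = √(144 + 21.16) = √165.16 ≈ 12.8515
    Area = ½·c·h_c  ⇒  h_c = 2·Area/c = 55.2/12.8515 ≈ 4.29523

Area = 27.6, h_c = 4.295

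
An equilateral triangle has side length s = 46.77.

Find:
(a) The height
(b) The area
(a) The height splits the triangle into two 30-60-90 halves: h = s·√3/2 = 46.77·1.73205/2 ≈ 81.008/2 ≈ 40.504
(b) Area = (√3/4)·s² = (√3/4)·46.77² = (√3/4)·2187.4329 ≈ 0.433013·2187.4329 ≈ 947.186

Height = 40.5, Area = 947.2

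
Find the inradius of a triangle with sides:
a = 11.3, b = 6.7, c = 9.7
r = Area/s where s is the semi-perimeter.
s = (11.3 + 6.7 + 9.7)/2 = 27.7/2 = 13.85
Area = √(s(s−a)(s−b)(s−c)) = √(13.85·2.55·7.15·4.15) ≈ √1047.96 ≈ 32.3722
r ≈ 32.3722/13.85 ≈ 2.33734

r = 2.337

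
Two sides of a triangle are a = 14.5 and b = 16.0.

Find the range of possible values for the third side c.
Triangle inequality: |a − b| < c < a + b
|a − b| = |14.5 − 16.0| = 1.5
a + b = 14.5 + 16.0 = 30.5

1.5 < c < 30.5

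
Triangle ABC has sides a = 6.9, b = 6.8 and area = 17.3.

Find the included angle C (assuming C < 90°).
Area = ½·a·b·sin(C)  ⇒  sin(C) = 2·Area/(a·b) = 2·17.3/(6.9·6.8) = 34.6/46.92 ≈ 0.737425
C = arcsin(0.737425) ≈ 47.5126° (taking the acute solution since C < 90°)

C = 47.51°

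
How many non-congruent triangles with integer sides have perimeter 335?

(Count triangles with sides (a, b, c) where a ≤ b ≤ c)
Let a ≤ b ≤ c with a + b + c = 335. The only binding inequality is a + b > c, i.e. 335 − c > c, so c < 335/2; and c ≥ 335/3 since c is the largest side.
So 112 ≤ c ≤ 167. For each c, b runs from ⌈(335 − c)/2⌉ up to c (then a = 335 − b − c satisfies 1 ≤ a ≤ b automatically), giving c − ⌈(335 − c)/2⌉ + 1 choices.
Summing over c: 1 + 3 + 4 + 6 + … + 82 + 84  (56 terms, c = 112, …, 167) = 2380
Check (closed form: nearest integer to p²/48 for even p, (p+3)²/48 for odd p): (335+3)²/48 = 338²/48 = 114244/48 ≈ 2380.08 → 2380

2380 triangles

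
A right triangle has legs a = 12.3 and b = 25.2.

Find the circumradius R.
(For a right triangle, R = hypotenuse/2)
Hypotenuse c = √(a² + b²) = √(151.29 + 635.04) = √786.33 ≈ 28.0416
R = c/2 ≈ 28.0416/2 ≈ 14.0208

R = 14.02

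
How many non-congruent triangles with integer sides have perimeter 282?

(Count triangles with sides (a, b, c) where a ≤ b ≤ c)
Let a ≤ b ≤ c with a + b + c = 282. The only binding inequality is a + b > c, i.e. 282 − c > c, so c < 282/2; and c ≥ 282/3 since c is the largest side.
So 94 ≤ c ≤ 140. For each c, b runs from ⌈(282 − c)/2⌉ up to c (then a = 282 − b − c satisfies 1 ≤ a ≤ b automatically), giving c − ⌈(282 − c)/2⌉ + 1 choices.
Summing over c: 1 + 2 + 4 + 5 + … + 68 + 70  (47 terms, c = 94, …, 140) = 1657
Check (closed form: nearest integer to p²/48 for even p, (p+3)²/48 for odd p): 282²/48 = 79524/48 ≈ 1656.75 → 1657

1657 triangles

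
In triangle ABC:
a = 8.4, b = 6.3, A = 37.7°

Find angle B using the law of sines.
a/sin(A) = b/sin(B)  ⇒  sin(B) = b·sin(A)/a = 6.3·sin(37.7°)/8.4
sin(37.7°) ≈ 0.611527
sin(B) ≈ 6.3·0.611527/8.4 ≈ 3.85262/8.4 ≈ 0.458645
B = arcsin(0.458645) ≈ 27.2997°
(Since b ≤ a we need B ≤ A, so the obtuse alternative 180° − 27.2997° ≈ 152.7° is rejected.)

B = 27.3°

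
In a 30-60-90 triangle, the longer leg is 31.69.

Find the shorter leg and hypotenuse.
In a 30-60-90 triangle the sides are in ratio 1 : √3 : 2, so short leg = long leg/√3 and hypotenuse = 2·(short leg).
Short leg = 31.69/√3 ≈ 31.69/1.73205 ≈ 18.2962
Hypotenuse = 2·18.2962 ≈ 36.5925

Short leg = 18.3, Hypotenuse = 36.59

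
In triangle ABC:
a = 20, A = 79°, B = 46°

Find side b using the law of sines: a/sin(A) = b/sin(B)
a/sin(A) = b/sin(B)  ⇒  b = a·sin(B)/sin(A) = 20·sin(46°)/sin(79°)
sin(46°) ≈ 0.71934, sin(79°) ≈ 0.981627
b ≈ 20·0.71934/0.981627 ≈ 14.3868/0.981627 ≈ 14.6561

b = 14.66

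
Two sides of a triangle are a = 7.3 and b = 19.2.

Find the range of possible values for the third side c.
Triangle inequality: |a − b| < c < a + b
|a − b| = |7.3 − 19.2| = 11.9
a + b = 7.3 + 19.2 = 26.5

11.9 < c < 26.5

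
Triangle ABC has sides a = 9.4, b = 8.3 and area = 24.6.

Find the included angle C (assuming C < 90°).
Area = ½·a·b·sin(C)  ⇒  sin(C) = 2·Area/(a·b) = 2·24.6/(9.4·8.3) = 49.2/78.02 ≈ 0.630608
C = arcsin(0.630608) ≈ 39.095° (taking the acute solution since C < 90°)

C = 39.09°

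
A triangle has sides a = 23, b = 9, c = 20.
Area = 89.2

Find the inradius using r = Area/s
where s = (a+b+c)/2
s = (23 + 9 + 20)/2 = 52/2 = 26
r = Area/s = 89.2/26 ≈ 3.43077

r = 3.431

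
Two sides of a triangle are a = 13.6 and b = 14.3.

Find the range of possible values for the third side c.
Triangle inequality: |a − b| < c < a + b
|a − b| = |13.6 − 14.3| = 0.7
a + b = 13.6 + 14.3 = 27.9

0.7 < c < 27.9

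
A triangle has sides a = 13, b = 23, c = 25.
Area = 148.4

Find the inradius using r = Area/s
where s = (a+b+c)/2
s = (13 + 23 + 25)/2 = 61/2 = 30.5
r = Area/s = 148.4/30.5 ≈ 4.86557

r = 4.866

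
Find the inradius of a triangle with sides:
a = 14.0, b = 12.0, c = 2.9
r = Area/s where s is the semi-perimeter.
s = (14.0 + 12.0 + 2.9)/2 = 28.9/2 = 14.45
Area = √(s(s−a)(s−b)(s−c)) = √(14.45·0.45·2.45·11.55) ≈ √184.004 ≈ 13.5648
r ≈ 13.5648/14.45 ≈ 0.938742

r = 0.9387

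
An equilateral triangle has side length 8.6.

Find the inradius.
r = Area/s with s the semi-perimeter.
Area = (√3/4)·8.6² = (√3/4)·73.96 ≈ 0.433013·73.96 ≈ 32.0256
s = 3·8.6/2 = 12.9
r ≈ 32.0256/12.9 ≈ 2.48261
(Equivalently r = side/(2√3) = 8.6/3.4641 ≈ 2.48261.)

r = 2.483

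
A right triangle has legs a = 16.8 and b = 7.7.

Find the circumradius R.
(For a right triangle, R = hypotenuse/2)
Hypotenuse c = √(a² + b²) = √(282.24 + 59.29) = √341.53 ≈ 18.4805
R = c/2 ≈ 18.4805/2 ≈ 9.24027

R = 9.24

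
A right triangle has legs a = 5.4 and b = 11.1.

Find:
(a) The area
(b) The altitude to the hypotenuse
(a) The legs are perpendicular, so Area = ½·a·b = ½·5.4·11.1 = ½·59.94 = 29.97
(b) Hypotenuse c = √(a² + b²) = √(29.16 + 123.21) = √152.37 ≈ 12.3438
    Area = ½·c·h_c  ⇒  h_c = 2·Area/c = 59.94/12.3438 ≈ 4.85587

Area = 29.97, h_c = 4.856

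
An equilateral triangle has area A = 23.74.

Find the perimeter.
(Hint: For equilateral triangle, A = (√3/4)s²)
A = (√3/4)s²  ⇒  s² = 4A/√3 = 4·23.74/√3 = 94.96/1.73205 ≈ 54.8252
s ≈ √54.8252 ≈ 7.4044
Perimeter = 3s ≈ 3·7.4044 ≈ 22.2132

Perimeter = 22.21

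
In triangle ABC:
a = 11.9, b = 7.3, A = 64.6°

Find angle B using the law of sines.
a/sin(A) = b/sin(B)  ⇒  sin(B) = b·sin(A)/a = 7.3·sin(64.6°)/11.9
sin(64.6°) ≈ 0.903335
sin(B) ≈ 7.3·0.903335/11.9 ≈ 6.59435/11.9 ≈ 0.554147
B = arcsin(0.554147) ≈ 33.652°
(Since b ≤ a we need B ≤ A, so the obtuse alternative 180° − 33.652° ≈ 146.348° is rejected.)

B = 33.65°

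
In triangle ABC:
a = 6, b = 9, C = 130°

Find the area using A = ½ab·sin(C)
A = ½·a·b·sin(C) = ½·6·9·sin(130°)
sin(130°) ≈ 0.766044
A ≈ ½·54·0.766044 = 27·0.766044 ≈ 20.6832

Area = 20.68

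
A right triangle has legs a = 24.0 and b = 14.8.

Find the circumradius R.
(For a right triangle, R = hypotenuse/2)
Hypotenuse c = √(a² + b²) = √(576 + 219.04) = √795.04 ≈ 28.1965
R = c/2 ≈ 28.1965/2 ≈ 14.0982

R = 14.1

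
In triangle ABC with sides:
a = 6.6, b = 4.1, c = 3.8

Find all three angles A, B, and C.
Law of cosines for each angle (a² = 43.56, b² = 16.81, c² = 14.44):
cos(A) = (b² + c² − a²)/(2bc) = (16.81 + 14.44 − 43.56)/(2·4.1·3.8) = -12.31/31.16 ≈ -0.395058  ⇒  A ≈ 113.27°
cos(B) = (a² + c² − b²)/(2ac) = (43.56 + 14.44 − 16.81)/(2·6.6·3.8) = 41.19/50.16 ≈ 0.821172  ⇒  B ≈ 34.7977°
cos(C) = (a² + b² − c²)/(2ab) = (43.56 + 16.81 − 14.44)/(2·6.6·4.1) = 45.93/54.12 ≈ 0.84867  ⇒  C ≈ 31.9327°
Check: A + B + C ≈ 180°

A = 113.3°, B = 34.8°, C = 31.93°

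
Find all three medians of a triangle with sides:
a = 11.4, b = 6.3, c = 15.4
Median formula: m_a = ½√(2b² + 2c² − a²) (and cyclically). a² = 129.96, b² = 39.69, c² = 237.16.
m_a = ½√(2·39.69 + 2·237.16 − 129.96) = ½√423.74 ≈ ½·20.5849 ≈ 10.2925
m_b = ½√(2·129.96 + 2·237.16 − 39.69) = ½√694.55 ≈ ½·26.3543 ≈ 13.1772
m_c = ½√(2·129.96 + 2·39.69 − 237.16) = ½√102.14 ≈ ½·10.1064 ≈ 5.05322

m_a = 10.29, m_b = 13.18, m_c = 5.053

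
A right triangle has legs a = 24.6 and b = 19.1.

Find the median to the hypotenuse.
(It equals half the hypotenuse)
Hypotenuse c = √(a² + b²) = √(605.16 + 364.81) = √969.97 ≈ 31.1443
Median to hypotenuse = c/2 ≈ 31.1443/2 ≈ 15.5722

Median = 15.57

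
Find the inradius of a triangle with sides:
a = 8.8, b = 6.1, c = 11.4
r = Area/s where s is the semi-perimeter.
s = (8.8 + 6.1 + 11.4)/2 = 26.3/2 = 13.15
Area = √(s(s−a)(s−b)(s−c)) = √(13.15·4.35·7.05·1.75) ≈ √705.736 ≈ 26.5657
r ≈ 26.5657/13.15 ≈ 2.0202

r = 2.02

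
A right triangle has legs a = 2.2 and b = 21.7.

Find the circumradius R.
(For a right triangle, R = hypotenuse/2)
Hypotenuse c = √(a² + b²) = √(4.84 + 470.89) = √475.73 ≈ 21.8112
R = c/2 ≈ 21.8112/2 ≈ 10.9056

R = 10.91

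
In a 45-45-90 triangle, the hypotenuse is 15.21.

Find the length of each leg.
In a 45-45-90 triangle hypotenuse = leg·√2, so leg = hypotenuse/√2.
Leg = 15.21/√2 ≈ 15.21/1.41421 ≈ 10.7551

Each leg = 10.76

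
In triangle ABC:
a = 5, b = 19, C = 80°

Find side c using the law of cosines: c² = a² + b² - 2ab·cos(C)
c² = 5² + 19² − 2·5·19·cos(80°)
cos(80°) ≈ 0.173648
c² ≈ 25 + 361 − 190·(0.173648) ≈ 386 − 32.9932 ≈ 353.007
c ≈ √353.007 ≈ 18.7885

c = 18.79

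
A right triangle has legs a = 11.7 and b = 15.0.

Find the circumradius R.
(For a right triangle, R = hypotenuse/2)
Hypotenuse c = √(a² + b²) = √(136.89 + 225) = √361.89 ≈ 19.0234
R = c/2 ≈ 19.0234/2 ≈ 9.5117

R = 9.512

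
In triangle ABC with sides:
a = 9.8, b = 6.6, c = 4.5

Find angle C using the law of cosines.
c² = a² + b² − 2ab·cos(C)  ⇒  cos(C) = (a² + b² − c²)/(2ab)
cos(C) = (9.8² + 6.6² − 4.5²)/(2·9.8·6.6) = (96.04 + 43.56 − 20.25)/129.36 = 119.35/129.36 ≈ 0.922619
C = arccos(0.922619) ≈ 22.688°

C = 22.69°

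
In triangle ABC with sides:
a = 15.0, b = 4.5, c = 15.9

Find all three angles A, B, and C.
Law of cosines for each angle (a² = 225, b² = 20.25, c² = 252.81):
cos(A) = (b² + c² − a²)/(2bc) = (20.25 + 252.81 − 225)/(2·4.5·15.9) = 48.06/143.1 ≈ 0.335849  ⇒  A ≈ 70.3758°
cos(B) = (a² + c² − b²)/(2ac) = (225 + 252.81 − 20.25)/(2·15.0·15.9) = 457.56/477 ≈ 0.959245  ⇒  B ≈ 16.4139°
cos(C) = (a² + b² − c²)/(2ab) = (225 + 20.25 − 252.81)/(2·15.0·4.5) = -7.56/135 ≈ -0.056  ⇒  C ≈ 93.2102°
Check: A + B + C ≈ 180°

A = 70.38°, B = 16.41°, C = 93.21°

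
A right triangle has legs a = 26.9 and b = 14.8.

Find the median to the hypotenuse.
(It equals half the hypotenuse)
Hypotenuse c = √(a² + b²) = √(723.61 + 219.04) = √942.65 ≈ 30.7026
Median to hypotenuse = c/2 ≈ 30.7026/2 ≈ 15.3513

Median = 15.35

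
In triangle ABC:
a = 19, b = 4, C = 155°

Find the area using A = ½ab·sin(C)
A = ½·a·b·sin(C) = ½·19·4·sin(155°)
sin(155°) ≈ 0.422618
A ≈ ½·76·0.422618 = 38·0.422618 ≈ 16.0595

Area = 16.06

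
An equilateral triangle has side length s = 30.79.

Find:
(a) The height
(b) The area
(a) The height splits the triangle into two 30-60-90 halves: h = s·√3/2 = 30.79·1.73205/2 ≈ 53.3298/2 ≈ 26.6649
(b) Area = (√3/4)·s² = (√3/4)·30.79² = (√3/4)·948.0241 ≈ 0.433013·948.0241 ≈ 410.506

Height = 26.66, Area = 410.5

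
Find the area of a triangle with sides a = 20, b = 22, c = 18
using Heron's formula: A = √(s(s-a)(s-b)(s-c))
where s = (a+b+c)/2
s = (20 + 22 + 18)/2 = 60/2 = 30
s − a = 10, s − b = 8, s − c = 12
s(s−a)(s−b)(s−c) = 30·10·8·12 = 28800
Area = √28800 ≈ 169.706

s = 30.0, Area = 169.7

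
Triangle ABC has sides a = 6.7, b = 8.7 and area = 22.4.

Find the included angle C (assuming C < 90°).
Area = ½·a·b·sin(C)  ⇒  sin(C) = 2·Area/(a·b) = 2·22.4/(6.7·8.7) = 44.8/58.29 ≈ 0.768571
C = arcsin(0.768571) ≈ 50.2257° (taking the acute solution since C < 90°)

C = 50.23°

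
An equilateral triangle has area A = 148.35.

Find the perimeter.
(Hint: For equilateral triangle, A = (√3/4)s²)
A = (√3/4)s²  ⇒  s² = 4A/√3 = 4·148.35/√3 = 593.4/1.73205 ≈ 342.6
s ≈ √342.6 ≈ 18.5094
Perimeter = 3s ≈ 3·18.5094 ≈ 55.5283

Perimeter = 55.53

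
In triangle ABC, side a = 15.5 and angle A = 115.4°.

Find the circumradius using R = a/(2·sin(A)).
R = a/(2·sin(A)) = 15.5/(2·sin(115.4°))
sin(115.4°) ≈ 0.903335
R ≈ 15.5/(2·0.903335) = 15.5/1.80667 ≈ 8.57932

R = 8.579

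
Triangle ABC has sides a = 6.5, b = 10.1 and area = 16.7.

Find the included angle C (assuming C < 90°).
Area = ½·a·b·sin(C)  ⇒  sin(C) = 2·Area/(a·b) = 2·16.7/(6.5·10.1) = 33.4/65.65 ≈ 0.508759
C = arcsin(0.508759) ≈ 30.5812° (taking the acute solution since C < 90°)

C = 30.58°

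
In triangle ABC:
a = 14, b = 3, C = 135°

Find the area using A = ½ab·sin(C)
A = ½·a·b·sin(C) = ½·14·3·sin(135°)
sin(135°) ≈ 0.707107
A ≈ ½·42·0.707107 = 21·0.707107 ≈ 14.8492

Area = 14.85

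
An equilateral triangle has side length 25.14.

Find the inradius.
r = Area/s with s the semi-perimeter.
Area = (√3/4)·25.14² = (√3/4)·632.0196 ≈ 0.433013·632.0196 ≈ 273.673
s = 3·25.14/2 = 37.71
r ≈ 273.673/37.71 ≈ 7.25729
(Equivalently r = side/(2√3) = 25.14/3.4641 ≈ 7.25729.)

r = 7.257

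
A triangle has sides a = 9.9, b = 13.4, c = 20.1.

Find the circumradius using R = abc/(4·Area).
First find the area with Heron's formula.
s = (9.9 + 13.4 + 20.1)/2 = 21.7
Area = √(s(s−a)(s−b)(s−c)) = √(21.7·11.8·8.3·1.6) ≈ √3400.48 ≈ 58.3136
abc = 9.9·13.4·20.1 = 2666.466
R = abc/(4·Area) ≈ 2666.466/(4·58.3136) = 2666.466/233.254 ≈ 11.4316

R = 11.43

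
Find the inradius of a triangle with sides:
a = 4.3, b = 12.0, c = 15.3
r = Area/s where s is the semi-perimeter.
s = (4.3 + 12.0 + 15.3)/2 = 31.6/2 = 15.8
Area = √(s(s−a)(s−b)(s−c)) = √(15.8·11.5·3.8·0.5) ≈ √345.23 ≈ 18.5804
r ≈ 18.5804/15.8 ≈ 1.17597

r = 1.176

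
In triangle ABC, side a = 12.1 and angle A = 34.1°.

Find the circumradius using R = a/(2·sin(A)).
R = a/(2·sin(A)) = 12.1/(2·sin(34.1°))
sin(34.1°) ≈ 0.560639
R ≈ 12.1/(2·0.560639) = 12.1/1.12128 ≈ 10.7913

R = 10.79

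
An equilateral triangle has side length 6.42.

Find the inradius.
r = Area/s with s the semi-perimeter.
Area = (√3/4)·6.42² = (√3/4)·41.2164 ≈ 0.433013·41.2164 ≈ 17.8472
s = 3·6.42/2 = 9.63
r ≈ 17.8472/9.63 ≈ 1.85329
(Equivalently r = side/(2√3) = 6.42/3.4641 ≈ 1.85329.)

r = 1.853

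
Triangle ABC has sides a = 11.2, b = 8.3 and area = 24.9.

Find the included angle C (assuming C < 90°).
Area = ½·a·b·sin(C)  ⇒  sin(C) = 2·Area/(a·b) = 2·24.9/(11.2·8.3) = 49.8/92.96 ≈ 0.535714
C = arcsin(0.535714) ≈ 32.3924° (taking the acute solution since C < 90°)

C = 32.39°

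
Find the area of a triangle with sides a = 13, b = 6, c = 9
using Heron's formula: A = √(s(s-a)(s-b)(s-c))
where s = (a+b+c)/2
s = (13 + 6 + 9)/2 = 28/2 = 14
s − a = 1, s − b = 8, s − c = 5
s(s−a)(s−b)(s−c) = 14·1·8·5 = 560
Area = √560 ≈ 23.6643

s = 14.0, Area = 23.66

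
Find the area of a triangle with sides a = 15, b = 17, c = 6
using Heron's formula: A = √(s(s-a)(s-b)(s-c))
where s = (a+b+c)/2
s = (15 + 17 + 6)/2 = 38/2 = 19
s − a = 4, s − b = 2, s − c = 13
s(s−a)(s−b)(s−c) = 19·4·2·13 = 1976
Area = √1976 ≈ 44.4522

s = 19.0, Area = 44.45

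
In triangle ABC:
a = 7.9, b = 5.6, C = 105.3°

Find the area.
Two sides and the included angle (SAS): A = ½·a·b·sin(C) = ½·7.9·5.6·sin(105.3°)
sin(105.3°) ≈ 0.964557
A ≈ ½·44.24·0.964557 = 22.12·0.964557 ≈ 21.336

Area = 21.34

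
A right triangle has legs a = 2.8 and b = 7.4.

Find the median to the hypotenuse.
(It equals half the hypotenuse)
Hypotenuse c = √(a² + b²) = √(7.84 + 54.76) = √62.6 ≈ 7.91202
Median to hypotenuse = c/2 ≈ 7.91202/2 ≈ 3.95601

Median = 3.956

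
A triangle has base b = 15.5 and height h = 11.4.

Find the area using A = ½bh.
A = ½·b·h = ½·15.5·11.4 = ½·176.7 = 88.35

Area = 88.35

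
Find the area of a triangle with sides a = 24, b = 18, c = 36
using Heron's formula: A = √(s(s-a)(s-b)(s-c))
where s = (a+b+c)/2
s = (24 + 18 + 36)/2 = 78/2 = 39
s − a = 15, s − b = 21, s − c = 3
s(s−a)(s−b)(s−c) = 39·15·21·3 = 36855
Area = √36855 ≈ 191.977

s = 39.0, Area = 192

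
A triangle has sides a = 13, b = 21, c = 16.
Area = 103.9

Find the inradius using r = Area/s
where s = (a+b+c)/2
s = (13 + 21 + 16)/2 = 50/2 = 25
r = Area/s = 103.9/25 ≈ 4.156

r = 4.156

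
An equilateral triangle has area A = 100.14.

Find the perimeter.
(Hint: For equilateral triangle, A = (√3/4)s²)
A = (√3/4)s²  ⇒  s² = 4A/√3 = 4·100.14/√3 = 400.56/1.73205 ≈ 231.263
s ≈ √231.263 ≈ 15.2073
Perimeter = 3s ≈ 3·15.2073 ≈ 45.622

Perimeter = 45.62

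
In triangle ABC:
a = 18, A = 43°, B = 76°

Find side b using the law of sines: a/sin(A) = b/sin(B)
a/sin(A) = b/sin(B)  ⇒  b = a·sin(B)/sin(A) = 18·sin(76°)/sin(43°)
sin(76°) ≈ 0.970296, sin(43°) ≈ 0.681998
b ≈ 18·0.970296/0.681998 ≈ 17.4653/0.681998 ≈ 25.609

b = 25.61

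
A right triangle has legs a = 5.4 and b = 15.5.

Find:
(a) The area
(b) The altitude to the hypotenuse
(a) The legs are perpendicular, so Area = ½·a·b = ½·5.4·15.5 = ½·83.7 = 41.85
(b) Hypotenuse c = √(a² + b²) = √(29.16 + 240.25) = √269.41 ≈ 16.4137
    Area = ½·c·h_c  ⇒  h_c = 2·Area/c = 83.7/16.4137 ≈ 5.09939

Area = 41.85, h_c = 5.099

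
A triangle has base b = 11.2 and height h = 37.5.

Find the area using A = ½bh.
A = ½·b·h = ½·11.2·37.5 = ½·420 = 210

Area = 210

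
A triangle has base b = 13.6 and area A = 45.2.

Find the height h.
A = ½·b·h  ⇒  h = 2A/b = 2·45.2/13.6 = 90.4/13.6 ≈ 6.64706

h = 6.647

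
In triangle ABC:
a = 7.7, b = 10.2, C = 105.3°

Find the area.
Two sides and the included angle (SAS): A = ½·a·b·sin(C) = ½·7.7·10.2·sin(105.3°)
sin(105.3°) ≈ 0.964557
A ≈ ½·78.54·0.964557 = 39.27·0.964557 ≈ 37.8782

Area = 37.88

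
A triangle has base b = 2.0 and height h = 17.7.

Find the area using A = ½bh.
A = ½·b·h = ½·2.0·17.7 = ½·35.4 = 17.7

Area = 17.7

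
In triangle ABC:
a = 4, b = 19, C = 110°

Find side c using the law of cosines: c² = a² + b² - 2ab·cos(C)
c² = 4² + 19² − 2·4·19·cos(110°)
cos(110°) ≈ -0.34202
c² ≈ 16 + 361 − 152·(-0.34202) ≈ 377 + 51.9871 ≈ 428.987
c ≈ √428.987 ≈ 20.712

c = 20.71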